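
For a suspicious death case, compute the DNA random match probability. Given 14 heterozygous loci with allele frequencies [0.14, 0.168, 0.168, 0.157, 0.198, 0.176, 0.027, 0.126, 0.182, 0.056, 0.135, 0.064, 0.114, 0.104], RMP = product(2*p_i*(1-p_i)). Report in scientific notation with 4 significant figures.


Computing RMP for 14 loci:
Locus 1: 2 * 0.14 * 0.86 = 0.2408
Locus 2: 2 * 0.168 * 0.832 = 0.279552
Locus 3: 2 * 0.168 * 0.832 = 0.279552
Locus 4: 2 * 0.157 * 0.843 = 0.264702
Locus 5: 2 * 0.198 * 0.802 = 0.317592
Locus 6: 2 * 0.176 * 0.824 = 0.290048
Locus 7: 2 * 0.027 * 0.973 = 0.052542
Locus 8: 2 * 0.126 * 0.874 = 0.220248
Locus 9: 2 * 0.182 * 0.818 = 0.297752
Locus 10: 2 * 0.056 * 0.944 = 0.105728
Locus 11: 2 * 0.135 * 0.865 = 0.23355
Locus 12: 2 * 0.064 * 0.936 = 0.119808
Locus 13: 2 * 0.114 * 0.886 = 0.202008
Locus 14: 2 * 0.104 * 0.896 = 0.186368
RMP = 1.761e-10

1.761e-10


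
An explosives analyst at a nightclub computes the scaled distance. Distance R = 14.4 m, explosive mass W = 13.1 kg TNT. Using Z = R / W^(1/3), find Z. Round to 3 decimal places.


Scaled distance calculation:
W^(1/3) = 13.1^(1/3) = 2.357348
Z = R / W^(1/3) = 14.4 / 2.357348
Z = 6.109 m/kg^(1/3)

6.109


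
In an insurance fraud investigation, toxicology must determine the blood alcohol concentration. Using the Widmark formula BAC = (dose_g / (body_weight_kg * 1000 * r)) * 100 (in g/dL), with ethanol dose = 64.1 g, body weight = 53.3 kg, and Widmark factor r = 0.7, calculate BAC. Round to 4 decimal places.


Applying the Widmark formula:
BAC = (dose_g / (body_wt * 1000 * r)) * 100
Denominator = 53.3 * 1000 * 0.7 = 37310
BAC = (64.1 / 37310) * 100
BAC = 0.1718 g/dL

0.1718


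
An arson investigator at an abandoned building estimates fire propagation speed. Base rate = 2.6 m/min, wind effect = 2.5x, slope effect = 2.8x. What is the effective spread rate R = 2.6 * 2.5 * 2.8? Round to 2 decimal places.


Fire spread rate calculation:
R = R0 * wind_factor * slope_factor
= 2.6 * 2.5 * 2.8
= 6.5 * 2.8
= 18.20 m/min

18.20


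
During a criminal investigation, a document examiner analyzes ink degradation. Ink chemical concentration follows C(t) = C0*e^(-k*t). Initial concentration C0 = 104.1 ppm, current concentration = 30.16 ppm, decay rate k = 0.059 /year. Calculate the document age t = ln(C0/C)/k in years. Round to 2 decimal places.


Document age estimation:
C0/C = 104.1 / 30.16 = 3.451592
ln(C0/C) = 1.238836
t = 1.238836 / 0.059 = 21.00 years

21.00


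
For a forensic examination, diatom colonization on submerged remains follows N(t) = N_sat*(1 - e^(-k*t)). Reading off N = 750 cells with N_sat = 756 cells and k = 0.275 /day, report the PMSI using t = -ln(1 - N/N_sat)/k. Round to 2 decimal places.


PMSI from diatom colonization curve:
N / N_sat = 750 / 756 = 0.992063
1 - N/N_sat = 0.007937
ln(1 - N/N_sat) = -4.83622
t = -ln(1 - N/N_sat) / k = -(-4.83622) / 0.275 = 17.59 days

17.59


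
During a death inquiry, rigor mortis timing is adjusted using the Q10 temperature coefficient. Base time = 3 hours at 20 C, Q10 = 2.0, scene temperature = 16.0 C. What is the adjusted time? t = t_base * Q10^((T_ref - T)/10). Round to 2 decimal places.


Rigor mortis time adjustment:
Exponent = (T_ref - T_actual) / 10 = (20 - 16.0) / 10 = 0.4
Q10 factor = 2.0^0.4 = 1.31951
t_adjusted = 3 * 1.31951 = 3.96 hours

3.96


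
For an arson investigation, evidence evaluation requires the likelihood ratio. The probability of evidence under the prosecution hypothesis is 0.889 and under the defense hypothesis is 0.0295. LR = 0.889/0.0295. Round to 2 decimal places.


Likelihood ratio calculation:
LR = P(E|Hp) / P(E|Hd)
LR = 0.889 / 0.0295
LR = 30.14

30.14


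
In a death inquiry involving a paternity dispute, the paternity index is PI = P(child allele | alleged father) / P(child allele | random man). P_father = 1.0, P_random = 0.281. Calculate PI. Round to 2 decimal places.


Paternity Index calculation:
PI = P(allele|father) / P(allele|random)
PI = 1.0 / 0.281
PI = 3.56

3.56


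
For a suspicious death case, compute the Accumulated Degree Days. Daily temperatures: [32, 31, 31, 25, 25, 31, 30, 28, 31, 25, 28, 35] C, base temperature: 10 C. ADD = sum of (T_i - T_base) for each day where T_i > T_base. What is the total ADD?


Computing ADD day by day:
Day 1: max(0, 32 - 10) = 22
Day 2: max(0, 31 - 10) = 21
Day 3: max(0, 31 - 10) = 21
Day 4: max(0, 25 - 10) = 15
Day 5: max(0, 25 - 10) = 15
Day 6: max(0, 31 - 10) = 21
Day 7: max(0, 30 - 10) = 20
Day 8: max(0, 28 - 10) = 18
Day 9: max(0, 31 - 10) = 21
Day 10: max(0, 25 - 10) = 15
Day 11: max(0, 28 - 10) = 18
Day 12: max(0, 35 - 10) = 25
Total ADD = 232

232


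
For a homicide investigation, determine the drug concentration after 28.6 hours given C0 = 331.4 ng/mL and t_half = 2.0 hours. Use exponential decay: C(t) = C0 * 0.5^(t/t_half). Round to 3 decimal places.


Drug concentration decay:
Number of half-lives = t / t_half = 28.6 / 2.0 = 14.3
Decay factor = 0.5^14.3 = 0.00004958
C(t) = 331.4 * 0.00004958 = 0.016 ng/mL

0.016


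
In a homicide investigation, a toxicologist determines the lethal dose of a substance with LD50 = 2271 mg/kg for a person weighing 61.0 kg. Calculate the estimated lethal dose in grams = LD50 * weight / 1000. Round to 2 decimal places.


Lethal dose calculation:
Lethal dose = LD50 * body_weight / 1000
= 2271 * 61.0 / 1000
= 138531 / 1000
= 138.53 g

138.53


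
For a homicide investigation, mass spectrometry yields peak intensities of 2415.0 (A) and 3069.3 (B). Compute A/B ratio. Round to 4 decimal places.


Spectral peak ratio:
Peak A = 2415.0 counts
Peak B = 3069.3 counts
Ratio = 2415.0 / 3069.3 = 0.7868

0.7868


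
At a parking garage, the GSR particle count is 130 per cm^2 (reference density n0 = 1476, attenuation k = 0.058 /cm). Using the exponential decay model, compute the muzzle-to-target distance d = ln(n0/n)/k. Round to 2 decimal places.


GSR distance calculation:
n0/n = 1476 / 130 = 11.353846
ln(n0/n) = 2.429557
d = 2.429557 / 0.058 = 41.89 cm

41.89


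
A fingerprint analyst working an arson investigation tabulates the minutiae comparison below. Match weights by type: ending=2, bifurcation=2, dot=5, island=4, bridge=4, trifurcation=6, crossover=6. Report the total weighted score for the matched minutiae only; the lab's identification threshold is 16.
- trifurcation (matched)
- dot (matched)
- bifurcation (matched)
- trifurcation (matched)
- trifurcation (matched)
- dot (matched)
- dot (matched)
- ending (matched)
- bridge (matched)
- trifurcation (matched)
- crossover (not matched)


Weighted minutiae match score:
  trifurcation: matched, +6 (running total 6)
  dot: matched, +5 (running total 11)
  bifurcation: matched, +2 (running total 13)
  trifurcation: matched, +6 (running total 19)
  trifurcation: matched, +6 (running total 25)
  dot: matched, +5 (running total 30)
  dot: matched, +5 (running total 35)
  ending: matched, +2 (running total 37)
  bridge: matched, +4 (running total 41)
  trifurcation: matched, +6 (running total 47)
  crossover: not matched, +0
Total score = 47
Threshold = 16; verdict = identification

47


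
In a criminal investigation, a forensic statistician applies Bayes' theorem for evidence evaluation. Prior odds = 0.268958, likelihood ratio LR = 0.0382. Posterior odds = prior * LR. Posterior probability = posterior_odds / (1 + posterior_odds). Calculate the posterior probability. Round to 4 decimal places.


Bayesian evidence evaluation:
Posterior odds = prior_odds * LR = 0.268958 * 0.0382 = 0.0102742
Posterior probability = posterior_odds / (1 + posterior_odds)
= 0.0102742 / (1 + 0.0102742)
= 0.0102742 / 1.0102742
= 0.0102

0.0102


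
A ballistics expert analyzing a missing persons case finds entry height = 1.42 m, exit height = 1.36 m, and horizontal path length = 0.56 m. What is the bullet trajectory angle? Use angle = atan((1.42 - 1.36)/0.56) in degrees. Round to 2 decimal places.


Bullet trajectory angle:
Height difference = 1.42 - 1.36 = 0.06 m
angle = atan(0.06 / 0.56)
angle = atan(0.107143)
angle = 6.12 degrees

6.12


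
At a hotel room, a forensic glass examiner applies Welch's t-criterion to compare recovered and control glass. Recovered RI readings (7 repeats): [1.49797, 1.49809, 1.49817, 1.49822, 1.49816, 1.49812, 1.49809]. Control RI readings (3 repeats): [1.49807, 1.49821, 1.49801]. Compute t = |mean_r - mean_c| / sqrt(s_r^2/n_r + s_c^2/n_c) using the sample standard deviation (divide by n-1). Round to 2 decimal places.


Welch's t-criterion for glass RI comparison:
Recovered mean = sum / n_r = 10.48682 / 7 = 1.4981171
Control mean = sum / n_c = 4.49429 / 3 = 1.4980967
Recovered sample variance s_r^2 = 6.39048e-09
Control sample variance s_c^2 = 1.05333e-08
Welch SE (unpooled) = sqrt(s_r^2/n_r + s_c^2/n_c) = sqrt(9.12925e-10 + 3.51111e-09) = sqrt(4.42404e-09) = 6.65135e-05
|mean_r - mean_c| = 2.04762e-05
t = 2.04762e-05 / 6.65135e-05 = 0.31

0.31


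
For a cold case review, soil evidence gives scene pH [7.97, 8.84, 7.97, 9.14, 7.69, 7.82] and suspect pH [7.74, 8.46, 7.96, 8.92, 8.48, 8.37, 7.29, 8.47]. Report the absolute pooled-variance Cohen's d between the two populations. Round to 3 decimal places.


Pooled-variance Cohen's d for soil pH comparison:
Scene mean = 49.43 / 6 = 8.238333
Suspect mean = 65.69 / 8 = 8.21125
Scene sample variance s_s^2 = 0.358937
Suspect sample variance s_c^2 = 0.26607
Pooled variance = ((n_s-1)*s_s^2 + (n_c-1)*s_c^2) / (n_s + n_c - 2) = 0.304764
Pooled SD = sqrt(0.304764) = 0.552054
Mean difference = 0.027083
|d| = |0.027083| / 0.552054 = 0.049

0.049


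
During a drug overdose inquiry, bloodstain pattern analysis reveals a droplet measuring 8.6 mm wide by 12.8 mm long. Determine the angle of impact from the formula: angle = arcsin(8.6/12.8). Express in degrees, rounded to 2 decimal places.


Blood spatter impact angle calculation:
width / length = 8.6 / 12.8 = 0.671875
angle = arcsin(0.671875)
angle = 42.21 degrees

42.21


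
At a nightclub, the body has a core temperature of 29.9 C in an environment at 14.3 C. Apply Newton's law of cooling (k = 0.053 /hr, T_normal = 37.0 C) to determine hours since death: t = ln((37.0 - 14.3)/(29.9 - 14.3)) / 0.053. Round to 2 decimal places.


Using Newton's law of cooling:
t = ln((T_normal - T_ambient) / (T_body - T_ambient)) / k
T_normal - T_ambient = 22.7
T_body - T_ambient = 15.6
Ratio = 1.455128
ln(ratio) = 0.375094
t = 0.375094 / 0.053 = 7.08 hours

7.08


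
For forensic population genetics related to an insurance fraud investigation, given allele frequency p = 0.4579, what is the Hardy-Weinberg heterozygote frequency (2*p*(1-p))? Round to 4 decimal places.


Hardy-Weinberg heterozygote frequency:
q = 1 - p = 1 - 0.4579 = 0.5421
2pq = 2 * 0.4579 * 0.5421 = 0.4965

0.4965


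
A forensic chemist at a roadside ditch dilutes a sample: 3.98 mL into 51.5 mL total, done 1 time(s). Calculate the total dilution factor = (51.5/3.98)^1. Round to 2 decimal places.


Dilution factor calculation:
Single dilution = V_total / V_sample = 51.5 / 3.98 ≈ 12.939698
Number of dilutions = 1
Total DF = (51.5 / 3.98)^1 (full precision, rounded at the end) = 12.94

12.94


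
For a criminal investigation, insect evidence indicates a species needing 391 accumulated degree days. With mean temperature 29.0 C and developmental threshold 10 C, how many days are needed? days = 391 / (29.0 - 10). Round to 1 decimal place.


Insect development time:
Effective temperature = avg_temp - T_base = 29.0 - 10 = 19.0 C
Days = ADD / effective_temp = 391 / 19.0 = 20.6 days

20.6


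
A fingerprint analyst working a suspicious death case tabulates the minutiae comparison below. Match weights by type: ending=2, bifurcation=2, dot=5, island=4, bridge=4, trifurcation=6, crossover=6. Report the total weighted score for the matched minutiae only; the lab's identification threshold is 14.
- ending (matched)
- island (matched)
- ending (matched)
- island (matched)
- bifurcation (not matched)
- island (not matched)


Weighted minutiae match score:
  ending: matched, +2 (running total 2)
  island: matched, +4 (running total 6)
  ending: matched, +2 (running total 8)
  island: matched, +4 (running total 12)
  bifurcation: not matched, +0
  island: not matched, +0
Total score = 12
Threshold = 14; verdict = inconclusive

12


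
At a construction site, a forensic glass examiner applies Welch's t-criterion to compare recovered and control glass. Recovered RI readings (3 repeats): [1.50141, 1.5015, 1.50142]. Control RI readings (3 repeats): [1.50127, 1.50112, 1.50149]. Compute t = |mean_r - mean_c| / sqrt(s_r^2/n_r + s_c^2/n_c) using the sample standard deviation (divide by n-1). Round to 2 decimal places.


Welch's t-criterion for glass RI comparison:
Recovered mean = sum / n_r = 4.50433 / 3 = 1.5014433
Control mean = sum / n_c = 4.50388 / 3 = 1.5012933
Recovered sample variance s_r^2 = 2.43333e-09
Control sample variance s_c^2 = 3.46333e-08
Welch SE (unpooled) = sqrt(s_r^2/n_r + s_c^2/n_c) = sqrt(8.11111e-10 + 1.15444e-08) = sqrt(1.23555e-08) = 0.000111155
|mean_r - mean_c| = 0.00015
t = 0.00015 / 0.000111155 = 1.35

1.35


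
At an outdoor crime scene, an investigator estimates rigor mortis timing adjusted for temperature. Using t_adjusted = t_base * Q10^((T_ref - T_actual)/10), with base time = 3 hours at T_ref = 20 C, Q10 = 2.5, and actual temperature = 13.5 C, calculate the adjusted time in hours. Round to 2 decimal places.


Rigor mortis time adjustment:
Exponent = (T_ref - T_actual) / 10 = (20 - 13.5) / 10 = 0.65
Q10 factor = 2.5^0.65 = 1.8141
t_adjusted = 3 * 1.8141 = 5.44 hours

5.44


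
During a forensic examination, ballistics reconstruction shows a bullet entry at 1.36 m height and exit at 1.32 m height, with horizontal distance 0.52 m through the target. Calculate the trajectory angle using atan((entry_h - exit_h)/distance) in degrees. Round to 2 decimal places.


Bullet trajectory angle:
Height difference = 1.36 - 1.32 = 0.04 m
angle = atan(0.04 / 0.52)
angle = atan(0.076923)
angle = 4.40 degrees

4.40


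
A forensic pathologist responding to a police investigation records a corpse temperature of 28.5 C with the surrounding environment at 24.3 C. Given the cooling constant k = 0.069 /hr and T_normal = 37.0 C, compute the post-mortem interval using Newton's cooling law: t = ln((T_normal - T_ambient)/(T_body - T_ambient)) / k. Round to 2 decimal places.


Using Newton's law of cooling:
t = ln((T_normal - T_ambient) / (T_body - T_ambient)) / k
T_normal - T_ambient = 12.7
T_body - T_ambient = 4.2
Ratio = 3.02381
ln(ratio) = 1.106518
t = 1.106518 / 0.069 = 16.04 hours

16.04


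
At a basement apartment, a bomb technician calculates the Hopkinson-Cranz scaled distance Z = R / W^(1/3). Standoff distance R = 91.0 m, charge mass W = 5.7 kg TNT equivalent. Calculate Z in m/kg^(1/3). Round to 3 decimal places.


Scaled distance calculation:
W^(1/3) = 5.7^(1/3) = 1.786316
Z = R / W^(1/3) = 91.0 / 1.786316
Z = 50.943 m/kg^(1/3)

50.943


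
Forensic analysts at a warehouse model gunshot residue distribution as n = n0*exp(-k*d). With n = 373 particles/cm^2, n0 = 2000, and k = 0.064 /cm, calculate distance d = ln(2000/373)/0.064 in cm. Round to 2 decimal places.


GSR distance calculation:
n0/n = 2000 / 373 = 5.36193
ln(n0/n) = 1.679324
d = 1.679324 / 0.064 = 26.24 cm

26.24


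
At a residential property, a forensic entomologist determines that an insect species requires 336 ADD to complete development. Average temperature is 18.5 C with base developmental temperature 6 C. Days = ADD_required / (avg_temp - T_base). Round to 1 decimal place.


Insect development time:
Effective temperature = avg_temp - T_base = 18.5 - 6 = 12.5 C
Days = ADD / effective_temp = 336 / 12.5 = 26.9 days

26.9


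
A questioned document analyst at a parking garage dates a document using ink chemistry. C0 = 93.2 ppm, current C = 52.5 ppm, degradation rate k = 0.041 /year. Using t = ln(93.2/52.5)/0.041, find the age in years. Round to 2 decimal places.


Document age estimation:
C0/C = 93.2 / 52.5 = 1.775238
ln(C0/C) = 0.573934
t = 0.573934 / 0.041 = 14.00 years

14.00


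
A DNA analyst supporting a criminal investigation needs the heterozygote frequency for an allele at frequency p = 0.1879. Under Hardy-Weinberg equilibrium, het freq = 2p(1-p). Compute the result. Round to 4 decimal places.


Hardy-Weinberg heterozygote frequency:
q = 1 - p = 1 - 0.1879 = 0.8121
2pq = 2 * 0.1879 * 0.8121 = 0.3052

0.3052


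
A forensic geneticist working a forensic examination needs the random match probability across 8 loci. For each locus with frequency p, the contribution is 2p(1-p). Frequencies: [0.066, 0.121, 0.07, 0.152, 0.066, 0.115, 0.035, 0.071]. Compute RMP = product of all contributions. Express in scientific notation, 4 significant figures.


Computing RMP for 8 loci:
Locus 1: 2 * 0.066 * 0.934 = 0.123288
Locus 2: 2 * 0.121 * 0.879 = 0.212718
Locus 3: 2 * 0.07 * 0.93 = 0.1302
Locus 4: 2 * 0.152 * 0.848 = 0.257792
Locus 5: 2 * 0.066 * 0.934 = 0.123288
Locus 6: 2 * 0.115 * 0.885 = 0.20355
Locus 7: 2 * 0.035 * 0.965 = 0.06755
Locus 8: 2 * 0.071 * 0.929 = 0.131918
RMP = 1.968e-07

1.968e-07


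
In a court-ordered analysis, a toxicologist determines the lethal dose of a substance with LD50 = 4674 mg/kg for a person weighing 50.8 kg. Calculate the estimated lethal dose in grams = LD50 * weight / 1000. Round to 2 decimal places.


Lethal dose calculation:
Lethal dose = LD50 * body_weight / 1000
= 4674 * 50.8 / 1000
= 237439.2 / 1000
= 237.44 g

237.44


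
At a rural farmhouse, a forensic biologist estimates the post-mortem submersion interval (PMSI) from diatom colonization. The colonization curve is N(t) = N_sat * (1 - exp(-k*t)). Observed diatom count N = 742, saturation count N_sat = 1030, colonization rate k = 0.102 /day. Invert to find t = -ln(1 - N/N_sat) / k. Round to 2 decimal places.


PMSI from diatom colonization curve:
N / N_sat = 742 / 1030 = 0.720388
1 - N/N_sat = 0.279612
ln(1 - N/N_sat) = -1.274352
t = -ln(1 - N/N_sat) / k = -(-1.274352) / 0.102 = 12.49 days

12.49


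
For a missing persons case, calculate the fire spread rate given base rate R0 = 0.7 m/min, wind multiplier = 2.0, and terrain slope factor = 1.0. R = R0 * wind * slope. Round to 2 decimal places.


Fire spread rate calculation:
R = R0 * wind_factor * slope_factor
= 0.7 * 2.0 * 1.0
= 1.4 * 1.0
= 1.40 m/min

1.40


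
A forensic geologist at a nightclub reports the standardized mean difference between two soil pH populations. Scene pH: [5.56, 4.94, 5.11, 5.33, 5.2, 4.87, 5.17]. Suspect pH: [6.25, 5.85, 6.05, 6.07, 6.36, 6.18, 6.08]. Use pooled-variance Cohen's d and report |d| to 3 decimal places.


Pooled-variance Cohen's d for soil pH comparison:
Scene mean = 36.18 / 7 = 5.168571
Suspect mean = 42.84 / 7 = 6.12
Scene sample variance s_s^2 = 0.054181
Suspect sample variance s_c^2 = 0.026667
Pooled variance = ((n_s-1)*s_s^2 + (n_c-1)*s_c^2) / (n_s + n_c - 2) = 0.040424
Pooled SD = sqrt(0.040424) = 0.201057
Mean difference = -0.951429
|d| = |-0.951429| / 0.201057 = 4.732

4.732


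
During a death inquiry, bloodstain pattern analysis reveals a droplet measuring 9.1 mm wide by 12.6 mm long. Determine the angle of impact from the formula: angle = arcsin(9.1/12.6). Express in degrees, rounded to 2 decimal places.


Blood spatter impact angle calculation:
width / length = 9.1 / 12.6 = 0.722222
angle = arcsin(0.722222)
angle = 46.24 degrees

46.24


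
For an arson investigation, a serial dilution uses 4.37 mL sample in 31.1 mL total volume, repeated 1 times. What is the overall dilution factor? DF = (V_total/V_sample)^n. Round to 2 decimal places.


Dilution factor calculation:
Single dilution = V_total / V_sample = 31.1 / 4.37 ≈ 7.116705
Number of dilutions = 1
Total DF = (31.1 / 4.37)^1 (full precision, rounded at the end) = 7.12

7.12


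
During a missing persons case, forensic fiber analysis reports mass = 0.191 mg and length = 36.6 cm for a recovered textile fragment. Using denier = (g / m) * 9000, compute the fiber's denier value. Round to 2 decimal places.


Denier calculation:
Mass in grams = 0.191 mg / 1000 = 0.000191 g
Length in meters = 36.6 cm / 100 = 0.366 m
Linear density = mass / length = 0.000191 / 0.366 = 0.00052186 g/m
Denier = (g/m) * 9000 = 0.00052186 * 9000 = 4.70

4.70


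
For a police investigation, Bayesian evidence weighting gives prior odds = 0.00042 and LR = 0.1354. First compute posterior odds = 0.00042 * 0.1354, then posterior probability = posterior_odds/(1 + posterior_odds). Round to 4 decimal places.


Bayesian evidence evaluation:
Posterior odds = prior_odds * LR = 0.00042 * 0.1354 = 0.000056868
Posterior probability = posterior_odds / (1 + posterior_odds)
= 0.000056868 / (1 + 0.000056868)
= 0.000056868 / 1.000056868
= 0.0001

0.0001


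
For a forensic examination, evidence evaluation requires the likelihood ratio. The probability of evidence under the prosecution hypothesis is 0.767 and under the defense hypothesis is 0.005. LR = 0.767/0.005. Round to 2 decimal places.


Likelihood ratio calculation:
LR = P(E|Hp) / P(E|Hd)
LR = 0.767 / 0.005
LR = 153.40

153.40


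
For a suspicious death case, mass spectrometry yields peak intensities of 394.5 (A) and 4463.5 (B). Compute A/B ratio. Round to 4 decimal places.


Spectral peak ratio:
Peak A = 394.5 counts
Peak B = 4463.5 counts
Ratio = 394.5 / 4463.5 = 0.0884

0.0884


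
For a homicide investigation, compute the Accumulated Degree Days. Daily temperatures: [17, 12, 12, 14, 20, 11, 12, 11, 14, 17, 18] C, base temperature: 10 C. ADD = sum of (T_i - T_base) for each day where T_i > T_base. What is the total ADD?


Computing ADD day by day:
Day 1: max(0, 17 - 10) = 7
Day 2: max(0, 12 - 10) = 2
Day 3: max(0, 12 - 10) = 2
Day 4: max(0, 14 - 10) = 4
Day 5: max(0, 20 - 10) = 10
Day 6: max(0, 11 - 10) = 1
Day 7: max(0, 12 - 10) = 2
Day 8: max(0, 11 - 10) = 1
Day 9: max(0, 14 - 10) = 4
Day 10: max(0, 17 - 10) = 7
Day 11: max(0, 18 - 10) = 8
Total ADD = 48

48


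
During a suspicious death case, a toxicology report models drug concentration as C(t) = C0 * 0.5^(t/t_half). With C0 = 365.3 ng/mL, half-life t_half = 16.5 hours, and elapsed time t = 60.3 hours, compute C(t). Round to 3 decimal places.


Drug concentration decay:
Number of half-lives = t / t_half = 60.3 / 16.5 = 3.654545
Decay factor = 0.5^3.654545 = 0.07940948
C(t) = 365.3 * 0.07940948 = 29.008 ng/mL

29.008


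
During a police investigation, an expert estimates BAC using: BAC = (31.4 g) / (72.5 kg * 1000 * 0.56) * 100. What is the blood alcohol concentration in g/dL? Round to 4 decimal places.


Applying the Widmark formula:
BAC = (dose_g / (body_wt * 1000 * r)) * 100
Denominator = 72.5 * 1000 * 0.56 = 40600
BAC = (31.4 / 40600) * 100
BAC = 0.0773 g/dL

0.0773


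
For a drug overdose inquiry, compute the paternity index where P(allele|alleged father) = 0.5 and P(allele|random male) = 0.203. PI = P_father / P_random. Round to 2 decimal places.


Paternity Index calculation:
PI = P(allele|father) / P(allele|random)
PI = 0.5 / 0.203
PI = 2.46

2.46


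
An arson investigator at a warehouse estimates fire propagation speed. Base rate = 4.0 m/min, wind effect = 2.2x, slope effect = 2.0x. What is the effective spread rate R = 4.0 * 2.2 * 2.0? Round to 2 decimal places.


Fire spread rate calculation:
R = R0 * wind_factor * slope_factor
= 4.0 * 2.2 * 2.0
= 8.8 * 2.0
= 17.60 m/min

17.60


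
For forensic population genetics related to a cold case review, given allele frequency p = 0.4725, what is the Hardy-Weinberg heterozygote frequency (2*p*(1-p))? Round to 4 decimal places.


Hardy-Weinberg heterozygote frequency:
q = 1 - p = 1 - 0.4725 = 0.5275
2pq = 2 * 0.4725 * 0.5275 = 0.4985

0.4985


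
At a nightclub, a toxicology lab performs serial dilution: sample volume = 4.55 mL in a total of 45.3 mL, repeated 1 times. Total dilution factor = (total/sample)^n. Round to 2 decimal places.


Dilution factor calculation:
Single dilution = V_total / V_sample = 45.3 / 4.55 ≈ 9.956044
Number of dilutions = 1
Total DF = (45.3 / 4.55)^1 (full precision, rounded at the end) = 9.96

9.96


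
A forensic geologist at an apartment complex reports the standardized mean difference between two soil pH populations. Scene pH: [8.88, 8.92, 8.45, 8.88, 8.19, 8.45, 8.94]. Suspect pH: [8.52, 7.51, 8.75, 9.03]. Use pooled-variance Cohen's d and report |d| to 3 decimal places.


Pooled-variance Cohen's d for soil pH comparison:
Scene mean = 60.71 / 7 = 8.672857
Suspect mean = 33.81 / 4 = 8.4525
Scene sample variance s_s^2 = 0.09179
Suspect sample variance s_c^2 = 0.438292
Pooled variance = ((n_s-1)*s_s^2 + (n_c-1)*s_c^2) / (n_s + n_c - 2) = 0.207291
Pooled SD = sqrt(0.207291) = 0.455292
Mean difference = 0.220357
|d| = |0.220357| / 0.455292 = 0.484

0.484


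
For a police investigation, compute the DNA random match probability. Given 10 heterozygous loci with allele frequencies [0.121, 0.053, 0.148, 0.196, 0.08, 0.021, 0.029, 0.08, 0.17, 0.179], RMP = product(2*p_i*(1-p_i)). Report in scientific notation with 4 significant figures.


Computing RMP for 10 loci:
Locus 1: 2 * 0.121 * 0.879 = 0.212718
Locus 2: 2 * 0.053 * 0.947 = 0.100382
Locus 3: 2 * 0.148 * 0.852 = 0.252192
Locus 4: 2 * 0.196 * 0.804 = 0.315168
Locus 5: 2 * 0.08 * 0.92 = 0.1472
Locus 6: 2 * 0.021 * 0.979 = 0.041118
Locus 7: 2 * 0.029 * 0.971 = 0.056318
Locus 8: 2 * 0.08 * 0.92 = 0.1472
Locus 9: 2 * 0.17 * 0.83 = 0.2822
Locus 10: 2 * 0.179 * 0.821 = 0.293918
RMP = 7.063e-09

7.063e-09


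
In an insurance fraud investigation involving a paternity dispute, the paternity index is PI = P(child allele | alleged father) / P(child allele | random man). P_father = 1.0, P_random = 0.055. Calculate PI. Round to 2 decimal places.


Paternity Index calculation:
PI = P(allele|father) / P(allele|random)
PI = 1.0 / 0.055
PI = 18.18

18.18


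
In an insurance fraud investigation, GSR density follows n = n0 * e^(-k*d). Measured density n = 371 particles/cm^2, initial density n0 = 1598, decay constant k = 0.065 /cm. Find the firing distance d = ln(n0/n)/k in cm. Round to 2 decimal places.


GSR distance calculation:
n0/n = 1598 / 371 = 4.307278
ln(n0/n) = 1.460306
d = 1.460306 / 0.065 = 22.47 cm

22.47


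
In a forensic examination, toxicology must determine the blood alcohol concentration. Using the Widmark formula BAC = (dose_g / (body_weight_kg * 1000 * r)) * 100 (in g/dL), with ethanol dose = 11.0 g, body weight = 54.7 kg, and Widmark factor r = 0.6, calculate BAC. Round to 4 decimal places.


Applying the Widmark formula:
BAC = (dose_g / (body_wt * 1000 * r)) * 100
Denominator = 54.7 * 1000 * 0.6 = 32820
BAC = (11.0 / 32820) * 100
BAC = 0.0335 g/dL

0.0335


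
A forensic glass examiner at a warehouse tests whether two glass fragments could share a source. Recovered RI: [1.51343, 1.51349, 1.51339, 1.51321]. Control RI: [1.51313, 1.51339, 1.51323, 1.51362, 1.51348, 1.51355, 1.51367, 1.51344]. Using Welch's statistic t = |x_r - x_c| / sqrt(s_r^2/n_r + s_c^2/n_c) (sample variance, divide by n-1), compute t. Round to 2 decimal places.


Welch's t-criterion for glass RI comparison:
Recovered mean = sum / n_r = 6.05352 / 4 = 1.51338
Control mean = sum / n_c = 12.10751 / 8 = 1.5134387
Recovered sample variance s_r^2 = 1.45333e-08
Control sample variance s_c^2 = 3.45268e-08
Welch SE (unpooled) = sqrt(s_r^2/n_r + s_c^2/n_c) = sqrt(3.63333e-09 + 4.31585e-09) = sqrt(7.94918e-09) = 8.91582e-05
|mean_r - mean_c| = 5.875e-05
t = 5.875e-05 / 8.91582e-05 = 0.66

0.66


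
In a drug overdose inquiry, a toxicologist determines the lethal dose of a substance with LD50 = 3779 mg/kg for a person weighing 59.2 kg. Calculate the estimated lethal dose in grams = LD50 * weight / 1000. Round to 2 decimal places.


Lethal dose calculation:
Lethal dose = LD50 * body_weight / 1000
= 3779 * 59.2 / 1000
= 223716.8 / 1000
= 223.72 g

223.72


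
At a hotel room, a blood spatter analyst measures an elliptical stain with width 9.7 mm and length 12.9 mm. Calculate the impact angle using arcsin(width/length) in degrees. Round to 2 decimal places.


Blood spatter impact angle calculation:
width / length = 9.7 / 12.9 = 0.751938
angle = arcsin(0.751938)
angle = 48.76 degrees

48.76


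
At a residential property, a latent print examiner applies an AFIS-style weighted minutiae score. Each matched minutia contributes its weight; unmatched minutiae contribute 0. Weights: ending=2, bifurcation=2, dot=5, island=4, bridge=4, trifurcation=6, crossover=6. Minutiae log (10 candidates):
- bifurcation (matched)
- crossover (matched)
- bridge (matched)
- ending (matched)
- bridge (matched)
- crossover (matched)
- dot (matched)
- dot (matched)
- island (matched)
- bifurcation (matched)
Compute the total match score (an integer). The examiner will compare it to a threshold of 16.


Weighted minutiae match score:
  bifurcation: matched, +2 (running total 2)
  crossover: matched, +6 (running total 8)
  bridge: matched, +4 (running total 12)
  ending: matched, +2 (running total 14)
  bridge: matched, +4 (running total 18)
  crossover: matched, +6 (running total 24)
  dot: matched, +5 (running total 29)
  dot: matched, +5 (running total 34)
  island: matched, +4 (running total 38)
  bifurcation: matched, +2 (running total 40)
Total score = 40
Threshold = 16; verdict = identification

40


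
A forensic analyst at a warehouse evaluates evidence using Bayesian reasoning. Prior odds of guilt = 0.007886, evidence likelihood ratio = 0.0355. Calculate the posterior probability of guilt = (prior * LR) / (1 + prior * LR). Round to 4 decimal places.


Bayesian evidence evaluation:
Posterior odds = prior_odds * LR = 0.007886 * 0.0355 = 0.000279953
Posterior probability = posterior_odds / (1 + posterior_odds)
= 0.000279953 / (1 + 0.000279953)
= 0.000279953 / 1.000279953
= 0.0003

0.0003


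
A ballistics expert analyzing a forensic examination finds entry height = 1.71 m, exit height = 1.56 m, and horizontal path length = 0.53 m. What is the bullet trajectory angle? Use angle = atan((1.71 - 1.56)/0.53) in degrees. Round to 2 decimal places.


Bullet trajectory angle:
Height difference = 1.71 - 1.56 = 0.15 m
angle = atan(0.15 / 0.53)
angle = atan(0.283019)
angle = 15.80 degrees

15.80


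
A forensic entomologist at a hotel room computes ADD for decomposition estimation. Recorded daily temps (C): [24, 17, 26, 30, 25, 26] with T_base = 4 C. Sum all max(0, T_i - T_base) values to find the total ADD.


Computing ADD day by day:
Day 1: max(0, 24 - 4) = 20
Day 2: max(0, 17 - 4) = 13
Day 3: max(0, 26 - 4) = 22
Day 4: max(0, 30 - 4) = 26
Day 5: max(0, 25 - 4) = 21
Day 6: max(0, 26 - 4) = 22
Total ADD = 124

124


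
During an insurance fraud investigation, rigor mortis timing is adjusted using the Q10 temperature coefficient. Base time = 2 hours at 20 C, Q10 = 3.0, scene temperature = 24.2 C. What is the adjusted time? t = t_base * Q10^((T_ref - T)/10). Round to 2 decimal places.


Rigor mortis time adjustment:
Exponent = (T_ref - T_actual) / 10 = (20 - 24.2) / 10 = -0.42
Q10 factor = 3.0^-0.42 = 0.63039
t_adjusted = 2 * 0.63039 = 1.26 hours

1.26


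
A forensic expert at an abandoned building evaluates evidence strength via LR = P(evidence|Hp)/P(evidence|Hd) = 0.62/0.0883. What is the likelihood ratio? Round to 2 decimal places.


Likelihood ratio calculation:
LR = P(E|Hp) / P(E|Hd)
LR = 0.62 / 0.0883
LR = 7.02

7.02


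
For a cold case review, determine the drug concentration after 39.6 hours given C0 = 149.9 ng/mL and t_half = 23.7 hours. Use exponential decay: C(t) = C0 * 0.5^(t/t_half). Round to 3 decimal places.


Drug concentration decay:
Number of half-lives = t / t_half = 39.6 / 23.7 = 1.670886
Decay factor = 0.5^1.670886 = 0.31406041
C(t) = 149.9 * 0.31406041 = 47.078 ng/mL

47.078


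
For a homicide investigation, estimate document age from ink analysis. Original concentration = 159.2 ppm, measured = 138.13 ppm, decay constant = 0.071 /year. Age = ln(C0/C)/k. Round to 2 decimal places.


Document age estimation:
C0/C = 159.2 / 138.13 = 1.152537
ln(C0/C) = 0.141966
t = 0.141966 / 0.071 = 2.00 years

2.00


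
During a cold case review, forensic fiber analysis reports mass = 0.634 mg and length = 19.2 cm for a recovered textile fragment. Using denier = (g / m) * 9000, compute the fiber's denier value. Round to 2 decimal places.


Denier calculation:
Mass in grams = 0.634 mg / 1000 = 0.000634 g
Length in meters = 19.2 cm / 100 = 0.192 m
Linear density = mass / length = 0.000634 / 0.192 = 0.00330208 g/m
Denier = (g/m) * 9000 = 0.00330208 * 9000 = 29.72

29.72


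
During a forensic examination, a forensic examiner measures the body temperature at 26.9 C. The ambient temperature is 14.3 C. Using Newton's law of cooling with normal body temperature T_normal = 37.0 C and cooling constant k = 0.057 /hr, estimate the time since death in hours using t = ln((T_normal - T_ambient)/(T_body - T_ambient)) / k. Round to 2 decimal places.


Using Newton's law of cooling:
t = ln((T_normal - T_ambient) / (T_body - T_ambient)) / k
T_normal - T_ambient = 22.7
T_body - T_ambient = 12.6
Ratio = 1.801587
ln(ratio) = 0.588668
t = 0.588668 / 0.057 = 10.33 hours

10.33


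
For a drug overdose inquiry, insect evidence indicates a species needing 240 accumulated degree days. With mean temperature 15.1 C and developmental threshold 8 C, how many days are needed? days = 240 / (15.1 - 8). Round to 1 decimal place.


Insect development time:
Effective temperature = avg_temp - T_base = 15.1 - 8 = 7.1 C
Days = ADD / effective_temp = 240 / 7.1 = 33.8 days

33.8


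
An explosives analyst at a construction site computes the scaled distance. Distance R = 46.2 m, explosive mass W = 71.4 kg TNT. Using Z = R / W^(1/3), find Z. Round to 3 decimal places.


Scaled distance calculation:
W^(1/3) = 71.4^(1/3) = 4.148579
Z = R / W^(1/3) = 46.2 / 4.148579
Z = 11.136 m/kg^(1/3)

11.136


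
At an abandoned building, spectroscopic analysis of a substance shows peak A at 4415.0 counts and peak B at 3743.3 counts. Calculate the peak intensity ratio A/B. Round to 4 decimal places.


Spectral peak ratio:
Peak A = 4415.0 counts
Peak B = 3743.3 counts
Ratio = 4415.0 / 3743.3 = 1.1794

1.1794


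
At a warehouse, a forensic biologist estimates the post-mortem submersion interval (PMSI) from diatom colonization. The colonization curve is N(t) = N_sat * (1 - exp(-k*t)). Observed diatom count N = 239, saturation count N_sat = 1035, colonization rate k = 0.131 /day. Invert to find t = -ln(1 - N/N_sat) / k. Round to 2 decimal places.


PMSI from diatom colonization curve:
N / N_sat = 239 / 1035 = 0.230918
1 - N/N_sat = 0.769082
ln(1 - N/N_sat) = -0.262558
t = -ln(1 - N/N_sat) / k = -(-0.262558) / 0.131 = 2.00 days

2.00


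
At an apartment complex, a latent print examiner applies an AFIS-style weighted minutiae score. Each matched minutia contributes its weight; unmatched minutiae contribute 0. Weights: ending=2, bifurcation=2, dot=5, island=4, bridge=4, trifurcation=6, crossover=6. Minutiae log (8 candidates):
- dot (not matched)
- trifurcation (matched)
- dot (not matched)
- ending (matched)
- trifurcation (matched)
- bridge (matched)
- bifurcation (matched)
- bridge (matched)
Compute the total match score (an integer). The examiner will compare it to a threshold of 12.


Weighted minutiae match score:
  dot: not matched, +0
  trifurcation: matched, +6 (running total 6)
  dot: not matched, +0
  ending: matched, +2 (running total 8)
  trifurcation: matched, +6 (running total 14)
  bridge: matched, +4 (running total 18)
  bifurcation: matched, +2 (running total 20)
  bridge: matched, +4 (running total 24)
Total score = 24
Threshold = 12; verdict = identification

24


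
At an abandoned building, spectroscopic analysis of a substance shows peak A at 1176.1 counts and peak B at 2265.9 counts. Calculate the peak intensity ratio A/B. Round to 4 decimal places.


Spectral peak ratio:
Peak A = 1176.1 counts
Peak B = 2265.9 counts
Ratio = 1176.1 / 2265.9 = 0.5190

0.5190


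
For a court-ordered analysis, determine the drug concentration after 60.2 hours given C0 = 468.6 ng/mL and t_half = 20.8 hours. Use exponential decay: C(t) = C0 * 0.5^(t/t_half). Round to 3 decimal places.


Drug concentration decay:
Number of half-lives = t / t_half = 60.2 / 20.8 = 2.894231
Decay factor = 0.5^2.894231 = 0.13450848
C(t) = 468.6 * 0.13450848 = 63.031 ng/mL

63.031


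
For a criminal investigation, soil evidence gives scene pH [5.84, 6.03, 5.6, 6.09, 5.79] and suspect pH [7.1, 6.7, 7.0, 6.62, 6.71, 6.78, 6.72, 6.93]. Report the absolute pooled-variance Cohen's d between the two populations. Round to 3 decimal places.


Pooled-variance Cohen's d for soil pH comparison:
Scene mean = 29.35 / 5 = 5.87
Suspect mean = 54.56 / 8 = 6.82
Scene sample variance s_s^2 = 0.03855
Suspect sample variance s_c^2 = 0.028714
Pooled variance = ((n_s-1)*s_s^2 + (n_c-1)*s_c^2) / (n_s + n_c - 2) = 0.032291
Pooled SD = sqrt(0.032291) = 0.179697
Mean difference = -0.95
|d| = |-0.95| / 0.179697 = 5.287

5.287


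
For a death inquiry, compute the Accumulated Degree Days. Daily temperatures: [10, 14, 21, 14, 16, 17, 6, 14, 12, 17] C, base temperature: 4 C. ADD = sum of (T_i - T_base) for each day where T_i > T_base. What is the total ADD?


Computing ADD day by day:
Day 1: max(0, 10 - 4) = 6
Day 2: max(0, 14 - 4) = 10
Day 3: max(0, 21 - 4) = 17
Day 4: max(0, 14 - 4) = 10
Day 5: max(0, 16 - 4) = 12
Day 6: max(0, 17 - 4) = 13
Day 7: max(0, 6 - 4) = 2
Day 8: max(0, 14 - 4) = 10
Day 9: max(0, 12 - 4) = 8
Day 10: max(0, 17 - 4) = 13
Total ADD = 101

101


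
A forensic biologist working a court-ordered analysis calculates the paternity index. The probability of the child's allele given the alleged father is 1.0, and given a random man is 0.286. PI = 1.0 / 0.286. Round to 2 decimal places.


Paternity Index calculation:
PI = P(allele|father) / P(allele|random)
PI = 1.0 / 0.286
PI = 3.50

3.50


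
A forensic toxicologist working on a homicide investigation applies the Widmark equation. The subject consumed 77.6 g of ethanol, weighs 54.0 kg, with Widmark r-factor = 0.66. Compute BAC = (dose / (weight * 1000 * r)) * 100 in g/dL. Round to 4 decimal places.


Applying the Widmark formula:
BAC = (dose_g / (body_wt * 1000 * r)) * 100
Denominator = 54.0 * 1000 * 0.66 = 35640
BAC = (77.6 / 35640) * 100
BAC = 0.2177 g/dL

0.2177


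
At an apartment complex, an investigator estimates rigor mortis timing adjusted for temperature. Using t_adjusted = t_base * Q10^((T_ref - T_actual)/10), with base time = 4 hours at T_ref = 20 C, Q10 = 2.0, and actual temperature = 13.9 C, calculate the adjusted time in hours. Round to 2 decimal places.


Rigor mortis time adjustment:
Exponent = (T_ref - T_actual) / 10 = (20 - 13.9) / 10 = 0.61
Q10 factor = 2.0^0.61 = 1.52626
t_adjusted = 4 * 1.52626 = 6.11 hours

6.11


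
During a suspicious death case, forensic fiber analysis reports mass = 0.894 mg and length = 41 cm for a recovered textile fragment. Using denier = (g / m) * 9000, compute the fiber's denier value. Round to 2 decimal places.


Denier calculation:
Mass in grams = 0.894 mg / 1000 = 0.000894 g
Length in meters = 41 cm / 100 = 0.41 m
Linear density = mass / length = 0.000894 / 0.41 = 0.00218049 g/m
Denier = (g/m) * 9000 = 0.00218049 * 9000 = 19.62

19.62


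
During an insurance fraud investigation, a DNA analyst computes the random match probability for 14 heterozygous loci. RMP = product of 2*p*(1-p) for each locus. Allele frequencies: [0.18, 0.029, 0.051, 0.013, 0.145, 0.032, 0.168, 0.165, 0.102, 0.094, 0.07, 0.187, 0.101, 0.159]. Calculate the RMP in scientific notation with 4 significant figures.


Computing RMP for 14 loci:
Locus 1: 2 * 0.18 * 0.82 = 0.2952
Locus 2: 2 * 0.029 * 0.971 = 0.056318
Locus 3: 2 * 0.051 * 0.949 = 0.096798
Locus 4: 2 * 0.013 * 0.987 = 0.025662
Locus 5: 2 * 0.145 * 0.855 = 0.24795
Locus 6: 2 * 0.032 * 0.968 = 0.061952
Locus 7: 2 * 0.168 * 0.832 = 0.279552
Locus 8: 2 * 0.165 * 0.835 = 0.27555
Locus 9: 2 * 0.102 * 0.898 = 0.183192
Locus 10: 2 * 0.094 * 0.906 = 0.170328
Locus 11: 2 * 0.07 * 0.93 = 0.1302
Locus 12: 2 * 0.187 * 0.813 = 0.304062
Locus 13: 2 * 0.101 * 0.899 = 0.181598
Locus 14: 2 * 0.159 * 0.841 = 0.267438
RMP = 2.932e-12

2.932e-12
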